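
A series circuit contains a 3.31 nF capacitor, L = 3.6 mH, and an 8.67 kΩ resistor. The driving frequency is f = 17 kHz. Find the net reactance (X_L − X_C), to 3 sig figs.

-2440 Ω

ω = 2πf = 106800 rad/s
X_L = ωL = 385 Ω
X_C = 1/(ωC) = 2830 Ω
X = 385 − 2830 = -2440 Ω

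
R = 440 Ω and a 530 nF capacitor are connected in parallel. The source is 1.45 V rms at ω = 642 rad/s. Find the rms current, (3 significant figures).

3.33 mA

X_C = 1/(ωC) = 2940 Ω
Parallel: admittances add. Y = 1/R + jωC
Y = (0.00227 + j0.000340) S
|Y| = 0.00230 S → |Z| = 1/|Y| = 435 Ω, ∠Z = −∠Y = -8.51°
I = V/|Z| = 1.45/435 = 3.33 mA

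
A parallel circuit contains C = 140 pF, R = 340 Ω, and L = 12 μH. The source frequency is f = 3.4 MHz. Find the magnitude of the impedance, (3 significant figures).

ω = 2πf = 2.136e+07 rad/s
X_L = ωL = 256 Ω
X_C = 1/(ωC) = 334 Ω
Parallel: admittances add. Y = 1/R + 1/(jωL) + jωC
Y = (0.00294 − j0.000910) S
|Y| = 0.00308 S → |Z| = 1/|Y| = 325 Ω, ∠Z = −∠Y = 17.2°

325 Ω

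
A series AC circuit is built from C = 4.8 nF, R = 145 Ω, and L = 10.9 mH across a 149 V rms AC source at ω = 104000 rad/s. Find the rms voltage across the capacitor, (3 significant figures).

X_L = ωL = 1130 Ω
X_C = 1/(ωC) = 2000 Ω
Net reactance X = X_L − X_C = -870 Ω
Z = 145 − j870 Ω
|Z| = √(145² + 870²) = 882 Ω
I = V/|Z| = 169 mA
V_C = I·|Z_C| = 0.169 × 2000 = 339 V

339 V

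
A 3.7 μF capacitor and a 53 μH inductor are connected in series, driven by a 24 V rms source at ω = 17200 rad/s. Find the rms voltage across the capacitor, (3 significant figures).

X_L = ωL = 0.912 Ω
X_C = 1/(ωC) = 15.7 Ω
Net reactance X = X_L − X_C = -14.8 Ω
Z = − j14.8 Ω
|Z| = √(0² + 14.8²) = 14.8 Ω
I = V/|Z| = 1.62 A
V_C = I·|Z_C| = 1.62 × 15.7 = 25.5 V

25.5 V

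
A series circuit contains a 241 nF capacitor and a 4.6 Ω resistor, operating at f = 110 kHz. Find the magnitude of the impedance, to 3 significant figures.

7.56 Ω

ω = 2πf = 691200 rad/s
X_C = 1/(ωC) = 6.00 Ω
Z = 4.60 − j6.00 Ω
|Z| = √(4.60² + 6.00²) = 7.56 Ω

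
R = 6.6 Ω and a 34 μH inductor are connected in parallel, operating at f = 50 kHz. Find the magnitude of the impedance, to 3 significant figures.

5.61 Ω

ω = 2πf = 314200 rad/s
X_L = ωL = 10.7 Ω
Parallel: admittances add. Y = 1/R + 1/(jωL)
Y = (0.152 − j0.0936) S
|Y| = 0.178 S → |Z| = 1/|Y| = 5.61 Ω, ∠Z = −∠Y = 31.7°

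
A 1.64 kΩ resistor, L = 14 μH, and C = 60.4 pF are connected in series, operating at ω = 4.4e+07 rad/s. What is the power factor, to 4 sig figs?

X_L = ωL = 616.0 Ω
X_C = 1/(ωC) = 376.3 Ω
Net reactance X = X_L − X_C = 239.7 Ω
Z = 1640 + j239.7 Ω
|Z| = √(1640² + 239.7²) = 1657 Ω
∠Z = arctan(239.7/1640) = 8.316°
cos φ = cos(8.316°) = 0.9895

0.9895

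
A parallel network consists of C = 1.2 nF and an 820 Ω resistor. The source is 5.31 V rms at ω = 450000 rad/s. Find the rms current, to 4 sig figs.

X_C = 1/(ωC) = 1852 Ω
Parallel: admittances add. Y = 1/R + jωC
Y = (0.001220 + j0.0005400) S
|Y| = 0.001334 S → |Z| = 1/|Y| = 749.8 Ω, ∠Z = −∠Y = -23.88°
I = V/|Z| = 5.31/749.8 = 7.082 mA

7.082 mA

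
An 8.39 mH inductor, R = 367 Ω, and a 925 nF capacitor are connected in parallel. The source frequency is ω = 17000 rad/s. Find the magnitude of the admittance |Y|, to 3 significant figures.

9.13 mS

X_L = ωL = 143 Ω
X_C = 1/(ωC) = 63.6 Ω
Parallel: admittances add. Y = 1/R + 1/(jωL) + jωC
Y = (0.00272 + j0.00871) S
|Y| = 0.00913 S → |Z| = 1/|Y| = 110 Ω, ∠Z = −∠Y = -72.6°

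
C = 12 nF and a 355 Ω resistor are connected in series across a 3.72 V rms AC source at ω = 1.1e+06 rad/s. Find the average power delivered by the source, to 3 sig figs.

37.3 mW

X_C = 1/(ωC) = 75.8 Ω
Z = 355 − j75.8 Ω
|Z| = √(355² + 75.8²) = 363 Ω
∠Z = arctan(-75.8/355) = -12.0°
I = V/|Z| = 10.2 mA
P = VI cos φ = 3.72 × 0.0102 × cos(-12.0°) = 37.3 mW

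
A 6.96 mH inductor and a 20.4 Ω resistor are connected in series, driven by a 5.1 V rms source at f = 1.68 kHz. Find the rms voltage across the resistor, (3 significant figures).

1.36 V

ω = 2πf = 10560 rad/s
X_L = ωL = 73.5 Ω
Z = 20.4 + j73.5 Ω
|Z| = √(20.4² + 73.5²) = 76.2 Ω
I = V/|Z| = 66.9 mA
V_R = I·|Z_R| = 0.0669 × 20.4 = 1.36 V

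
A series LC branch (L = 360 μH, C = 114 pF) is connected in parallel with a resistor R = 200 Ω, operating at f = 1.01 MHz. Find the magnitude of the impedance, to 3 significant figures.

ω = 2πf = 6.346e+06 rad/s
X_L = ωL = 2280 Ω
X_C = 1/(ωC) = 1380 Ω
Branch 1: Z₁ = R = 200 Ω
Branch 2 (series LC): Z₂ = j(X_L − X_C) = j902 Ω
Parallel: Z = Z₁Z₂/(Z₁+Z₂), |Z| = 195 Ω, ∠Z = 12.5°

195 Ω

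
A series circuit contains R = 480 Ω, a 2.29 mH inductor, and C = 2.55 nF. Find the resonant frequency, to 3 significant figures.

65.9 kHz

ω₀ = 1/√(LC) = 1/√(0.00229 × 2.55e-09) = 413800 rad/s
f₀ = ω₀/(2π) = 65.9 kHz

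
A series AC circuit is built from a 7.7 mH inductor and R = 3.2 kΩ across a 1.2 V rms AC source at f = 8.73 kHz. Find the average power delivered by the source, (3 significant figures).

442 μW

ω = 2πf = 54850 rad/s
X_L = ωL = 422 Ω
Z = 3200 + j422 Ω
|Z| = √(3200² + 422²) = 3230 Ω
∠Z = arctan(422/3200) = 7.52°
I = V/|Z| = 372 μA
P = VI cos φ = 1.2 × 0.000372 × cos(7.52°) = 442 μW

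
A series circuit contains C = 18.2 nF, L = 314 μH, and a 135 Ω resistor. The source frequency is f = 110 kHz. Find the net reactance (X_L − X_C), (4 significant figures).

137.5 Ω

ω = 2πf = 691200 rad/s
X_L = ωL = 217.0 Ω
X_C = 1/(ωC) = 79.50 Ω
X = 217.0 − 79.50 = 137.5 Ω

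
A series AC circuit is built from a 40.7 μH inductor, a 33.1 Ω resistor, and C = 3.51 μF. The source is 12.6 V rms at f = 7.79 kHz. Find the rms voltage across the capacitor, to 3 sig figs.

2.20 V

ω = 2πf = 48950 rad/s
X_L = ωL = 1.99 Ω
X_C = 1/(ωC) = 5.82 Ω
Net reactance X = X_L − X_C = -3.83 Ω
Z = 33.1 − j3.83 Ω
|Z| = √(33.1² + 3.83²) = 33.3 Ω
I = V/|Z| = 378 mA
V_C = I·|Z_C| = 0.378 × 5.82 = 2.20 V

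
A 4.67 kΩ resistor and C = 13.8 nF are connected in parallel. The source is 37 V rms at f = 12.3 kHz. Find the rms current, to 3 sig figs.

40.2 mA

ω = 2πf = 77280 rad/s
X_C = 1/(ωC) = 938 Ω
Parallel: admittances add. Y = 1/R + jωC
Y = (0.000214 + j0.00107) S
|Y| = 0.00109 S → |Z| = 1/|Y| = 919 Ω, ∠Z = −∠Y = -78.6°
I = V/|Z| = 37/919 = 40.2 mA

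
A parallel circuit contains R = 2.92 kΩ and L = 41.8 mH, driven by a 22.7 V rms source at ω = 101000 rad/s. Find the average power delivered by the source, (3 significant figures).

176 mW

X_L = ωL = 4220 Ω
Parallel: admittances add. Y = 1/R + 1/(jωL)
Y = (0.000342 − j0.000237) S
|Y| = 0.000416 S → |Z| = 1/|Y| = 2400 Ω, ∠Z = −∠Y = 34.7°
I = V/|Z| = 9.45 mA
P = VI cos φ = 22.7 × 0.00945 × cos(34.7°) = 176 mW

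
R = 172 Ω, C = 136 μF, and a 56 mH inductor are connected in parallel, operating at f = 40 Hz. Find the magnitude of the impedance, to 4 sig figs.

ω = 2πf = 251.3 rad/s
X_L = ωL = 14.07 Ω
X_C = 1/(ωC) = 29.26 Ω
Parallel: admittances add. Y = 1/R + 1/(jωL) + jωC
Y = (0.005814 − j0.03687) S
|Y| = 0.03733 S → |Z| = 1/|Y| = 26.79 Ω, ∠Z = −∠Y = 81.04°

26.79 Ω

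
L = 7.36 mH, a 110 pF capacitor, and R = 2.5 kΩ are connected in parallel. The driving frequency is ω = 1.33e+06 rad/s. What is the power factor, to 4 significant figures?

X_L = ωL = 9789 Ω
X_C = 1/(ωC) = 6835 Ω
Parallel: admittances add. Y = 1/R + 1/(jωL) + jωC
Y = (0.0004000 + j4.414e-05) S
|Y| = 0.0004024 S → |Z| = 1/|Y| = 2485 Ω, ∠Z = −∠Y = -6.297°
cos φ = cos(-6.297°) = 0.9940

0.9940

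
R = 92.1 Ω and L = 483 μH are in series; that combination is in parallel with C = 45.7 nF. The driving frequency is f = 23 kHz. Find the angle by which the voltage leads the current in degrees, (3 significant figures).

ω = 2πf = 144500 rad/s
X_L = ωL = 69.8 Ω
X_C = 1/(ωC) = 151 Ω
Branch 1 (R+jX_L): Z₁ = 92.1 + j69.8 Ω, |Z₁| = 116 Ω
Branch 2 (−jX_C): Z₂ = −j151 Ω
Parallel: Z = Z₁Z₂/(Z₁+Z₂), |Z| = 142 Ω, ∠Z = -11.3°

-11.3°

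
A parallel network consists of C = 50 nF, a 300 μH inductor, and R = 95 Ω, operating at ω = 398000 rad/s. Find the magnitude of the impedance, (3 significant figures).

X_L = ωL = 119 Ω
X_C = 1/(ωC) = 50.3 Ω
Parallel: admittances add. Y = 1/R + 1/(jωL) + jωC
Y = (0.0105 + j0.0115) S
|Y| = 0.0156 S → |Z| = 1/|Y| = 64.1 Ω, ∠Z = −∠Y = -47.6°

64.1 Ω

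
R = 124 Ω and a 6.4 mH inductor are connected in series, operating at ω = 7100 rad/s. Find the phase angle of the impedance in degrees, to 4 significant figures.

X_L = ωL = 45.44 Ω
Z = 124.0 + j45.44 Ω
|Z| = √(124.0² + 45.44²) = 132.1 Ω
∠Z = arctan(45.44/124.0) = 20.13°

20.13°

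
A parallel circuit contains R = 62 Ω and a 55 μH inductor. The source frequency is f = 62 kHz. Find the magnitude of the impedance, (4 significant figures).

20.25 Ω

ω = 2πf = 389600 rad/s
X_L = ωL = 21.43 Ω
Parallel: admittances add. Y = 1/R + 1/(jωL)
Y = (0.01613 − j0.04667) S
|Y| = 0.04938 S → |Z| = 1/|Y| = 20.25 Ω, ∠Z = −∠Y = 70.94°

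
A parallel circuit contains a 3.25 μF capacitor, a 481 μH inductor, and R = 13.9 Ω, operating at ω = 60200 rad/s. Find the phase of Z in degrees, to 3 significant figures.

X_L = ωL = 29.0 Ω
X_C = 1/(ωC) = 5.11 Ω
Parallel: admittances add. Y = 1/R + 1/(jωL) + jωC
Y = (0.0719 + j0.161) S
|Y| = 0.176 S → |Z| = 1/|Y| = 5.67 Ω, ∠Z = −∠Y = -65.9°

-65.9°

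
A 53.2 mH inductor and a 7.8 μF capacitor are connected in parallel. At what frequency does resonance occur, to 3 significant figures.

247 Hz

ω₀ = 1/√(LC) = 1/√(0.0532 × 7.8e-06) = 1552 rad/s
f₀ = ω₀/(2π) = 247 Hz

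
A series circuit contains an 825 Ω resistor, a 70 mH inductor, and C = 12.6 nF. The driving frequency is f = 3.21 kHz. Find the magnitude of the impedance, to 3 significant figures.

ω = 2πf = 20170 rad/s
X_L = ωL = 1410 Ω
X_C = 1/(ωC) = 3930 Ω
Net reactance X = X_L − X_C = -2520 Ω
Z = 825 − j2520 Ω
|Z| = √(825² + 2520²) = 2650 Ω

2650 Ω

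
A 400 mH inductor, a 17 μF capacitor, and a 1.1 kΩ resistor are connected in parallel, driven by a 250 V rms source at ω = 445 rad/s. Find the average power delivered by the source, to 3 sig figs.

X_L = ωL = 178 Ω
X_C = 1/(ωC) = 132 Ω
Parallel: admittances add. Y = 1/R + 1/(jωL) + jωC
Y = (0.000909 + j0.00195) S
|Y| = 0.00215 S → |Z| = 1/|Y| = 465 Ω, ∠Z = −∠Y = -65.0°
I = V/|Z| = 537 mA
P = VI cos φ = 250 × 0.537 × cos(-65.0°) = 56.8 W

56.8 W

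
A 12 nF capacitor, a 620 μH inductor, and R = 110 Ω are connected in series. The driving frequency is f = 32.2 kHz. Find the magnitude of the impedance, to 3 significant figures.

307 Ω

ω = 2πf = 202300 rad/s
X_L = ωL = 125 Ω
X_C = 1/(ωC) = 412 Ω
Net reactance X = X_L − X_C = -286 Ω
Z = 110 − j286 Ω
|Z| = √(110² + 286²) = 307 Ω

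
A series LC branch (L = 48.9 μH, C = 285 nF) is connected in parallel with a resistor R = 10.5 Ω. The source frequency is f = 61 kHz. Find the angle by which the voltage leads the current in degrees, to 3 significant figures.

47.6°

ω = 2πf = 383300 rad/s
X_L = ωL = 18.7 Ω
X_C = 1/(ωC) = 9.15 Ω
Branch 1: Z₁ = R = 10.5 Ω
Branch 2 (series LC): Z₂ = j(X_L − X_C) = j9.59 Ω
Parallel: Z = Z₁Z₂/(Z₁+Z₂), |Z| = 7.08 Ω, ∠Z = 47.6°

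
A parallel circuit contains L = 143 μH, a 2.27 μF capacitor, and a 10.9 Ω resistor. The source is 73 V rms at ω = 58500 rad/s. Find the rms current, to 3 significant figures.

X_L = ωL = 8.37 Ω
X_C = 1/(ωC) = 7.53 Ω
Parallel: admittances add. Y = 1/R + 1/(jωL) + jωC
Y = (0.0917 + j0.0133) S
|Y| = 0.0927 S → |Z| = 1/|Y| = 10.8 Ω, ∠Z = −∠Y = -8.22°
I = V/|Z| = 73/10.8 = 6.77 A

6.77 A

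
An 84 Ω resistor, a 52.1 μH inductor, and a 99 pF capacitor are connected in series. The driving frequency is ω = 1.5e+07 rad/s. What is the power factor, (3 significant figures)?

X_L = ωL = 782 Ω
X_C = 1/(ωC) = 673 Ω
Net reactance X = X_L − X_C = 108 Ω
Z = 84.0 + j108 Ω
|Z| = √(84.0² + 108²) = 137 Ω
∠Z = arctan(108/84.0) = 52.2°
cos φ = cos(52.2°) = 0.614

0.614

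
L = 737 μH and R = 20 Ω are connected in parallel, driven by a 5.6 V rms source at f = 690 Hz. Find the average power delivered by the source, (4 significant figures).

ω = 2πf = 4335 rad/s
X_L = ωL = 3.195 Ω
Parallel: admittances add. Y = 1/R + 1/(jωL)
Y = (0.05000 − j0.3130) S
|Y| = 0.3169 S → |Z| = 1/|Y| = 3.155 Ω, ∠Z = −∠Y = 80.92°
I = V/|Z| = 1.775 A
P = VI cos φ = 5.6 × 1.775 × cos(80.92°) = 1.568 W

1.568 W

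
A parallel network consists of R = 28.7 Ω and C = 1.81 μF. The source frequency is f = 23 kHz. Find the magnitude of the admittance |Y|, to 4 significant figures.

ω = 2πf = 144500 rad/s
X_C = 1/(ωC) = 3.823 Ω
Parallel: admittances add. Y = 1/R + jωC
Y = (0.03484 + j0.2616) S
|Y| = 0.2639 S → |Z| = 1/|Y| = 3.790 Ω, ∠Z = −∠Y = -82.41°

263.9 mS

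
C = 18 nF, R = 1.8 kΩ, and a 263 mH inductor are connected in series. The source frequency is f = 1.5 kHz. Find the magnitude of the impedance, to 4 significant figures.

3861 Ω

ω = 2πf = 9425 rad/s
X_L = ωL = 2479 Ω
X_C = 1/(ωC) = 5895 Ω
Net reactance X = X_L − X_C = -3416 Ω
Z = 1800 − j3416 Ω
|Z| = √(1800² + 3416²) = 3861 Ω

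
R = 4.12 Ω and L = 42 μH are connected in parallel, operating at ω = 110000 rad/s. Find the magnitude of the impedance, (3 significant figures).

3.07 Ω

X_L = ωL = 4.62 Ω
Parallel: admittances add. Y = 1/R + 1/(jωL)
Y = (0.243 − j0.216) S
|Y| = 0.325 S → |Z| = 1/|Y| = 3.07 Ω, ∠Z = −∠Y = 41.7°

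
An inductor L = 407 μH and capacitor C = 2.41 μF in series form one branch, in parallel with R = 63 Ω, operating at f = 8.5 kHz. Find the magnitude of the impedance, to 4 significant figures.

13.64 Ω

ω = 2πf = 53410 rad/s
X_L = ωL = 21.74 Ω
X_C = 1/(ωC) = 7.769 Ω
Branch 1: Z₁ = R = 63.00 Ω
Branch 2 (series LC): Z₂ = j(X_L − X_C) = j13.97 Ω
Parallel: Z = Z₁Z₂/(Z₁+Z₂), |Z| = 13.64 Ω, ∠Z = 77.50°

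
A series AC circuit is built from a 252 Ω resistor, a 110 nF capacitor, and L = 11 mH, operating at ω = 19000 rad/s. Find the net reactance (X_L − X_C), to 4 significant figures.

-269.5 Ω

X_L = ωL = 209.0 Ω
X_C = 1/(ωC) = 478.5 Ω
X = 209.0 − 478.5 = -269.5 Ω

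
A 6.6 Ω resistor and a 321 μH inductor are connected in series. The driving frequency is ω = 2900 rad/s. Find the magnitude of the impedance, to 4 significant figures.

X_L = ωL = 0.9309 Ω
Z = 6.600 + j0.9309 Ω
|Z| = √(6.600² + 0.9309²) = 6.665 Ω

6.665 Ω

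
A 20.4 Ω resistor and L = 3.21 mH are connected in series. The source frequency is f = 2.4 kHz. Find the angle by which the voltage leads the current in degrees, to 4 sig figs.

67.15°

ω = 2πf = 15080 rad/s
X_L = ωL = 48.41 Ω
Z = 20.40 + j48.41 Ω
|Z| = √(20.40² + 48.41²) = 52.53 Ω
∠Z = arctan(48.41/20.40) = 67.15°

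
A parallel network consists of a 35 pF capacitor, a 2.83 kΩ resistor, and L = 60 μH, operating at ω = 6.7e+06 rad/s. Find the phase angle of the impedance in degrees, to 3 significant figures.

X_L = ωL = 402 Ω
X_C = 1/(ωC) = 4260 Ω
Parallel: admittances add. Y = 1/R + 1/(jωL) + jωC
Y = (0.000353 − j0.00225) S
|Y| = 0.00228 S → |Z| = 1/|Y| = 438 Ω, ∠Z = −∠Y = 81.1°

81.1°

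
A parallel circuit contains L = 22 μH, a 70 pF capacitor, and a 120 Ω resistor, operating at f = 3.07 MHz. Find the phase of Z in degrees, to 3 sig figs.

6.88°

ω = 2πf = 1.929e+07 rad/s
X_L = ωL = 424 Ω
X_C = 1/(ωC) = 741 Ω
Parallel: admittances add. Y = 1/R + 1/(jωL) + jωC
Y = (0.00833 − j0.00101) S
|Y| = 0.00839 S → |Z| = 1/|Y| = 119 Ω, ∠Z = −∠Y = 6.88°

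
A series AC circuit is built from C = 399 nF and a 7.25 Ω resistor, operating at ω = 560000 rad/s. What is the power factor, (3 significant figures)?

0.851

X_C = 1/(ωC) = 4.48 Ω
Z = 7.25 − j4.48 Ω
|Z| = √(7.25² + 4.48²) = 8.52 Ω
∠Z = arctan(-4.48/7.25) = -31.7°
cos φ = cos(-31.7°) = 0.851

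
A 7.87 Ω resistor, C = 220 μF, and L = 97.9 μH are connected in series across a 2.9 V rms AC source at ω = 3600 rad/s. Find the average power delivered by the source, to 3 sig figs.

X_L = ωL = 0.352 Ω
X_C = 1/(ωC) = 1.26 Ω
Net reactance X = X_L − X_C = -0.910 Ω
Z = 7.87 − j0.910 Ω
|Z| = √(7.87² + 0.910²) = 7.92 Ω
∠Z = arctan(-0.910/7.87) = -6.60°
I = V/|Z| = 366 mA
P = VI cos φ = 2.9 × 0.366 × cos(-6.60°) = 1.05 W

1.05 W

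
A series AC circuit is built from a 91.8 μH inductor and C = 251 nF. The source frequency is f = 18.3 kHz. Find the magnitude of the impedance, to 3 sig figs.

ω = 2πf = 115000 rad/s
X_L = ωL = 10.6 Ω
X_C = 1/(ωC) = 34.6 Ω
Net reactance X = X_L − X_C = -24.1 Ω
Z = − j24.1 Ω
|Z| = √(0² + 24.1²) = 24.1 Ω

24.1 Ω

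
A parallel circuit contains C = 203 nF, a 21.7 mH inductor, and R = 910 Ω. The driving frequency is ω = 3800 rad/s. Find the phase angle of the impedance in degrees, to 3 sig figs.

84.5°

X_L = ωL = 82.5 Ω
X_C = 1/(ωC) = 1300 Ω
Parallel: admittances add. Y = 1/R + 1/(jωL) + jωC
Y = (0.00110 − j0.0114) S
|Y| = 0.0114 S → |Z| = 1/|Y| = 87.7 Ω, ∠Z = −∠Y = 84.5°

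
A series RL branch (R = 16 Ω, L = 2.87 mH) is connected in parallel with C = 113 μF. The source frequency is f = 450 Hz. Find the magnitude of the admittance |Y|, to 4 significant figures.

ω = 2πf = 2827 rad/s
X_L = ωL = 8.115 Ω
X_C = 1/(ωC) = 3.130 Ω
Branch 1 (R+jX_L): Z₁ = 16.00 + j8.115 Ω, |Z₁| = 17.94 Ω
Branch 2 (−jX_C): Z₂ = −j3.130 Ω
Parallel: Z = Z₁Z₂/(Z₁+Z₂), |Z| = 3.351 Ω, ∠Z = -80.41°
|Y| = 1/|Z| = 298.5 mS

298.5 mS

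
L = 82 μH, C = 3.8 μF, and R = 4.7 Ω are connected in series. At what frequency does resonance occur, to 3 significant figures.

9.02 kHz

ω₀ = 1/√(LC) = 1/√(8.2e-05 × 3.8e-06) = 56650 rad/s
f₀ = ω₀/(2π) = 9.02 kHz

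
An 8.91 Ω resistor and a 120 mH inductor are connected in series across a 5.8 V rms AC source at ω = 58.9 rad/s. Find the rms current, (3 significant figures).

X_L = ωL = 7.07 Ω
Z = 8.91 + j7.07 Ω
|Z| = √(8.91² + 7.07²) = 11.4 Ω
I = V/|Z| = 5.8/11.4 = 510 mA

510 mA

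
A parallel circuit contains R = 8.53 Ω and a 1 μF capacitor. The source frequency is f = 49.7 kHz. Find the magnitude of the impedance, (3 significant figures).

ω = 2πf = 312300 rad/s
X_C = 1/(ωC) = 3.20 Ω
Parallel: admittances add. Y = 1/R + jωC
Y = (0.117 + j0.312) S
|Y| = 0.334 S → |Z| = 1/|Y| = 3.00 Ω, ∠Z = −∠Y = -69.4°

3.00 Ω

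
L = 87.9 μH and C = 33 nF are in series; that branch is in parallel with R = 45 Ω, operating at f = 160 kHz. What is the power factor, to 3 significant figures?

0.791

ω = 2πf = 1.005e+06 rad/s
X_L = ωL = 88.4 Ω
X_C = 1/(ωC) = 30.1 Ω
Branch 1: Z₁ = R = 45.0 Ω
Branch 2 (series LC): Z₂ = j(X_L − X_C) = j58.2 Ω
Parallel: Z = Z₁Z₂/(Z₁+Z₂), |Z| = 35.6 Ω, ∠Z = 37.7°
cos φ = cos(37.7°) = 0.791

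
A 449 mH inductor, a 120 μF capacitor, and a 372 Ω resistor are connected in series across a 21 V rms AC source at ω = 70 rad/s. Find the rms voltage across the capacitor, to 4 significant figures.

X_L = ωL = 31.43 Ω
X_C = 1/(ωC) = 119.0 Ω
Net reactance X = X_L − X_C = -87.62 Ω
Z = 372.0 − j87.62 Ω
|Z| = √(372.0² + 87.62²) = 382.2 Ω
I = V/|Z| = 54.95 mA
V_C = I·|Z_C| = 0.05495 × 119.0 = 6.541 V

6.541 V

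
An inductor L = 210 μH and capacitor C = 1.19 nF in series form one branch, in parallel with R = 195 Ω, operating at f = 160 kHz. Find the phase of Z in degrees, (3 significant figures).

ω = 2πf = 1.005e+06 rad/s
X_L = ωL = 211 Ω
X_C = 1/(ωC) = 836 Ω
Branch 1: Z₁ = R = 195 Ω
Branch 2 (series LC): Z₂ = j(X_L − X_C) = −j625 Ω
Parallel: Z = Z₁Z₂/(Z₁+Z₂), |Z| = 186 Ω, ∠Z = -17.3°

-17.3°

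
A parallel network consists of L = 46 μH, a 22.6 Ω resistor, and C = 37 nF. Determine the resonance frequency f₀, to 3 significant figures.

122 kHz

ω₀ = 1/√(LC) = 1/√(4.6e-05 × 3.7e-08) = 766500 rad/s
f₀ = ω₀/(2π) = 122 kHz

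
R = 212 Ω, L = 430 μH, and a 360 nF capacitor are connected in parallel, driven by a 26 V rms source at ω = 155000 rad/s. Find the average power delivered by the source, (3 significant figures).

3.19 W

X_L = ωL = 66.6 Ω
X_C = 1/(ωC) = 17.9 Ω
Parallel: admittances add. Y = 1/R + 1/(jωL) + jωC
Y = (0.00472 + j0.0408) S
|Y| = 0.0411 S → |Z| = 1/|Y| = 24.3 Ω, ∠Z = −∠Y = -83.4°
I = V/|Z| = 1.07 A
P = VI cos φ = 26 × 1.07 × cos(-83.4°) = 3.19 W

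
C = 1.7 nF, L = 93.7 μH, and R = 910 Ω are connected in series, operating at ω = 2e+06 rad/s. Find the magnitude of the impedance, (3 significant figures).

916 Ω

X_L = ωL = 187 Ω
X_C = 1/(ωC) = 294 Ω
Net reactance X = X_L − X_C = -107 Ω
Z = 910 − j107 Ω
|Z| = √(910² + 107²) = 916 Ω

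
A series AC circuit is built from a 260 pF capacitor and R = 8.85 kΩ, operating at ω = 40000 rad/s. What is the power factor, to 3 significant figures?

X_C = 1/(ωC) = 96200 Ω
Z = 8850 − j96200 Ω
|Z| = √(8850² + 96200²) = 96600 Ω
∠Z = arctan(-96200/8850) = -84.7°
cos φ = cos(-84.7°) = 0.0917

0.0917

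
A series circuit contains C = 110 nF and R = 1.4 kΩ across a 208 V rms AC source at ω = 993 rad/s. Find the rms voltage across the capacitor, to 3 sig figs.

X_C = 1/(ωC) = 9150 Ω
Z = 1400 − j9150 Ω
|Z| = √(1400² + 9150²) = 9260 Ω
I = V/|Z| = 22.5 mA
V_C = I·|Z_C| = 0.0225 × 9150 = 206 V

206 V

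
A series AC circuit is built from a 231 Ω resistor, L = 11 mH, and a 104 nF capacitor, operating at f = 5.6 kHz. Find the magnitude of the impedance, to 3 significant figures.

ω = 2πf = 35190 rad/s
X_L = ωL = 387 Ω
X_C = 1/(ωC) = 273 Ω
Net reactance X = X_L − X_C = 114 Ω
Z = 231 + j114 Ω
|Z| = √(231² + 114²) = 257 Ω

257 Ω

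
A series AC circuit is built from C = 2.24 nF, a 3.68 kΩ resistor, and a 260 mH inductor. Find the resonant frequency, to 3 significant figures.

ω₀ = 1/√(LC) = 1/√(0.26 × 2.24e-09) = 41440 rad/s
f₀ = ω₀/(2π) = 6.59 kHz

6.59 kHz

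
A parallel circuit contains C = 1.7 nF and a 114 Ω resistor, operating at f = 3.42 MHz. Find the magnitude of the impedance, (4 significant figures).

26.62 Ω

ω = 2πf = 2.149e+07 rad/s
X_C = 1/(ωC) = 27.37 Ω
Parallel: admittances add. Y = 1/R + jωC
Y = (0.008772 + j0.03653) S
|Y| = 0.03757 S → |Z| = 1/|Y| = 26.62 Ω, ∠Z = −∠Y = -76.50°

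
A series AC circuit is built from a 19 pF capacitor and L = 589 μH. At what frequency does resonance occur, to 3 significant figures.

ω₀ = 1/√(LC) = 1/√(0.000589 × 1.9e-11) = 9.453e+06 rad/s
f₀ = ω₀/(2π) = 1.50 MHz

1.50 MHz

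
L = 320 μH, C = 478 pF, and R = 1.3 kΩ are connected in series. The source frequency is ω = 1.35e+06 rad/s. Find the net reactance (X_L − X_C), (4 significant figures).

X_L = ωL = 432.0 Ω
X_C = 1/(ωC) = 1550 Ω
X = 432.0 − 1550 = -1118 Ω

-1118 Ω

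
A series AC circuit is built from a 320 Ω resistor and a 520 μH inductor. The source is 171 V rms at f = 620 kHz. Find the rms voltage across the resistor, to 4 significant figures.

26.68 V

ω = 2πf = 3.896e+06 rad/s
X_L = ωL = 2026 Ω
Z = 320.0 + j2026 Ω
|Z| = √(320.0² + 2026²) = 2051 Ω
I = V/|Z| = 83.38 mA
V_R = I·|Z_R| = 0.08338 × 320.0 = 26.68 V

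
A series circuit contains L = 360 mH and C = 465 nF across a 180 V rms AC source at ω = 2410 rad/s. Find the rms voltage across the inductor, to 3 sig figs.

X_L = ωL = 868 Ω
X_C = 1/(ωC) = 892 Ω
Net reactance X = X_L − X_C = -24.7 Ω
Z = − j24.7 Ω
|Z| = √(0² + 24.7²) = 24.7 Ω
I = V/|Z| = 7.28 A
V_L = I·|Z_L| = 7.28 × 868 = 6310 V

6310 V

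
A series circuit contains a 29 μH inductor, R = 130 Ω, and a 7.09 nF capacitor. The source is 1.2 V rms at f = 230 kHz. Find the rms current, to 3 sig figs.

8.48 mA

ω = 2πf = 1.445e+06 rad/s
X_L = ωL = 41.9 Ω
X_C = 1/(ωC) = 97.6 Ω
Net reactance X = X_L − X_C = -55.7 Ω
Z = 130 − j55.7 Ω
|Z| = √(130² + 55.7²) = 141 Ω
I = V/|Z| = 1.2/141 = 8.48 mA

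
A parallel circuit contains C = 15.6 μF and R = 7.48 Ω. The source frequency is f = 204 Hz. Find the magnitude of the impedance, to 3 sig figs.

7.40 Ω

ω = 2πf = 1282 rad/s
X_C = 1/(ωC) = 50.0 Ω
Parallel: admittances add. Y = 1/R + jωC
Y = (0.134 + j0.0200) S
|Y| = 0.135 S → |Z| = 1/|Y| = 7.40 Ω, ∠Z = −∠Y = -8.51°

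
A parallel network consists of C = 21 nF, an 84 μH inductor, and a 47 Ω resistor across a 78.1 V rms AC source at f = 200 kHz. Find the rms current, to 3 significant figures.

ω = 2πf = 1.257e+06 rad/s
X_L = ωL = 106 Ω
X_C = 1/(ωC) = 37.9 Ω
Parallel: admittances add. Y = 1/R + 1/(jωL) + jωC
Y = (0.0213 + j0.0169) S
|Y| = 0.0272 S → |Z| = 1/|Y| = 36.8 Ω, ∠Z = −∠Y = -38.5°
I = V/|Z| = 78.1/36.8 = 2.12 A

2.12 A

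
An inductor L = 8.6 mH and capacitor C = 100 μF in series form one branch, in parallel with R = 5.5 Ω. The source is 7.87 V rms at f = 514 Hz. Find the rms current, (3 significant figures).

1.47 A

ω = 2πf = 3230 rad/s
X_L = ωL = 27.8 Ω
X_C = 1/(ωC) = 3.10 Ω
Branch 1: Z₁ = R = 5.50 Ω
Branch 2 (series LC): Z₂ = j(X_L − X_C) = j24.7 Ω
Parallel: Z = Z₁Z₂/(Z₁+Z₂), |Z| = 5.37 Ω, ∠Z = 12.6°
I = V/|Z| = 7.87/5.37 = 1.47 A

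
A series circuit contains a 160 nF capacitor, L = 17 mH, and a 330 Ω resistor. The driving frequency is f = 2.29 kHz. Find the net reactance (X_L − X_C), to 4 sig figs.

-189.8 Ω

ω = 2πf = 14390 rad/s
X_L = ωL = 244.6 Ω
X_C = 1/(ωC) = 434.4 Ω
X = 244.6 − 434.4 = -189.8 Ω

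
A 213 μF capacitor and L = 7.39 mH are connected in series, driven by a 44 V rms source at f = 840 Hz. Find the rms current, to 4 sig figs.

ω = 2πf = 5278 rad/s
X_L = ωL = 39.00 Ω
X_C = 1/(ωC) = 0.8895 Ω
Net reactance X = X_L − X_C = 38.11 Ω
Z = j38.11 Ω
|Z| = √(0² + 38.11²) = 38.11 Ω
I = V/|Z| = 44/38.11 = 1.154 A

1.154 A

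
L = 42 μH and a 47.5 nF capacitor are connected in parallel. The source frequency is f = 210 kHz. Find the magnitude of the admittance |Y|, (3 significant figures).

ω = 2πf = 1.319e+06 rad/s
X_L = ωL = 55.4 Ω
X_C = 1/(ωC) = 16.0 Ω
Parallel: admittances add. Y = 1/(jωL) + jωC
Y = (0 + j0.0446) S
|Y| = 0.0446 S → |Z| = 1/|Y| = 22.4 Ω, ∠Z = −∠Y = -90.0°

44.6 mS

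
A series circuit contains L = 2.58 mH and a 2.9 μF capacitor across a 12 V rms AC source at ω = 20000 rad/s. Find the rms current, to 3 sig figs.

X_L = ωL = 51.6 Ω
X_C = 1/(ωC) = 17.2 Ω
Net reactance X = X_L − X_C = 34.4 Ω
Z = j34.4 Ω
|Z| = √(0² + 34.4²) = 34.4 Ω
I = V/|Z| = 12/34.4 = 349 mA

349 mA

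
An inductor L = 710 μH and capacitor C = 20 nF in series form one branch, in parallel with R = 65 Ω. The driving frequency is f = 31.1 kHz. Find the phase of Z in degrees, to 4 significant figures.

-29.03°

ω = 2πf = 195400 rad/s
X_L = ωL = 138.7 Ω
X_C = 1/(ωC) = 255.9 Ω
Branch 1: Z₁ = R = 65.00 Ω
Branch 2 (series LC): Z₂ = j(X_L − X_C) = −j117.1 Ω
Parallel: Z = Z₁Z₂/(Z₁+Z₂), |Z| = 56.84 Ω, ∠Z = -29.03°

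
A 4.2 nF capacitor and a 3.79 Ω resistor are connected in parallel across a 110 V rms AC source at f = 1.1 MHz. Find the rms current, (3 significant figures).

ω = 2πf = 6.912e+06 rad/s
X_C = 1/(ωC) = 34.4 Ω
Parallel: admittances add. Y = 1/R + jωC
Y = (0.264 + j0.0290) S
|Y| = 0.265 S → |Z| = 1/|Y| = 3.77 Ω, ∠Z = −∠Y = -6.28°
I = V/|Z| = 110/3.77 = 29.2 A

29.2 A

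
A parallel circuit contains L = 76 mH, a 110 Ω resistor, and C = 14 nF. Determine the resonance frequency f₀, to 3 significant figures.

ω₀ = 1/√(LC) = 1/√(0.076 × 1.4e-08) = 30660 rad/s
f₀ = ω₀/(2π) = 4.88 kHz

4.88 kHz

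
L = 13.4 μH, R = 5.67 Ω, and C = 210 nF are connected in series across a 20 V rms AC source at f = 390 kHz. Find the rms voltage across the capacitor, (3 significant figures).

ω = 2πf = 2.45e+06 rad/s
X_L = ωL = 32.8 Ω
X_C = 1/(ωC) = 1.94 Ω
Net reactance X = X_L − X_C = 30.9 Ω
Z = 5.67 + j30.9 Ω
|Z| = √(5.67² + 30.9²) = 31.4 Ω
I = V/|Z| = 637 mA
V_C = I·|Z_C| = 0.637 × 1.94 = 1.24 V

1.24 V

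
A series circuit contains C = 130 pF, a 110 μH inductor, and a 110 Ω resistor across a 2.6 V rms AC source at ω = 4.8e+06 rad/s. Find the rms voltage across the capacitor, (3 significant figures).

3.86 V

X_L = ωL = 528 Ω
X_C = 1/(ωC) = 1600 Ω
Net reactance X = X_L − X_C = -1070 Ω
Z = 110 − j1070 Ω
|Z| = √(110² + 1070²) = 1080 Ω
I = V/|Z| = 2.41 mA
V_C = I·|Z_C| = 0.00241 × 1600 = 3.86 V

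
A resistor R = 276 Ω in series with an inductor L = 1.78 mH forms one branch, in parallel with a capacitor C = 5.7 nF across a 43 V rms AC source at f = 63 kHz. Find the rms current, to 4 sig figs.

ω = 2πf = 395800 rad/s
X_L = ωL = 704.6 Ω
X_C = 1/(ωC) = 443.2 Ω
Branch 1 (R+jX_L): Z₁ = 276.0 + j704.6 Ω, |Z₁| = 756.7 Ω
Branch 2 (−jX_C): Z₂ = −j443.2 Ω
Parallel: Z = Z₁Z₂/(Z₁+Z₂), |Z| = 882.3 Ω, ∠Z = -64.83°
I = V/|Z| = 43/882.3 = 48.74 mA

48.74 mA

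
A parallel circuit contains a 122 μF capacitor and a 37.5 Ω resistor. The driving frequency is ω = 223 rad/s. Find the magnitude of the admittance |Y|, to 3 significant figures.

X_C = 1/(ωC) = 36.8 Ω
Parallel: admittances add. Y = 1/R + jωC
Y = (0.0267 + j0.0272) S
|Y| = 0.0381 S → |Z| = 1/|Y| = 26.2 Ω, ∠Z = −∠Y = -45.6°

38.1 mS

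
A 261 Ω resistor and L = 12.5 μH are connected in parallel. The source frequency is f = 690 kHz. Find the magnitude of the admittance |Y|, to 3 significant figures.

ω = 2πf = 4.335e+06 rad/s
X_L = ωL = 54.2 Ω
Parallel: admittances add. Y = 1/R + 1/(jωL)
Y = (0.00383 − j0.0185) S
|Y| = 0.0188 S → |Z| = 1/|Y| = 53.1 Ω, ∠Z = −∠Y = 78.3°

18.8 mS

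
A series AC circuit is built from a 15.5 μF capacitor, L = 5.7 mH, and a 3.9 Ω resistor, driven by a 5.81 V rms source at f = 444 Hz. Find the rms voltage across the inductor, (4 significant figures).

11.25 V

ω = 2πf = 2790 rad/s
X_L = ωL = 15.90 Ω
X_C = 1/(ωC) = 23.13 Ω
Net reactance X = X_L − X_C = -7.225 Ω
Z = 3.900 − j7.225 Ω
|Z| = √(3.900² + 7.225²) = 8.210 Ω
I = V/|Z| = 707.7 mA
V_L = I·|Z_L| = 0.7077 × 15.90 = 11.25 V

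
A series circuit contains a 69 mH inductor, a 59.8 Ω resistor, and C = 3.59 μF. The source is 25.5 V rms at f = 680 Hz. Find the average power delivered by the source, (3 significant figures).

691 mW

ω = 2πf = 4273 rad/s
X_L = ωL = 295 Ω
X_C = 1/(ωC) = 65.2 Ω
Net reactance X = X_L − X_C = 230 Ω
Z = 59.8 + j230 Ω
|Z| = √(59.8² + 230²) = 237 Ω
∠Z = arctan(230/59.8) = 75.4°
I = V/|Z| = 107 mA
P = VI cos φ = 25.5 × 0.107 × cos(75.4°) = 691 mW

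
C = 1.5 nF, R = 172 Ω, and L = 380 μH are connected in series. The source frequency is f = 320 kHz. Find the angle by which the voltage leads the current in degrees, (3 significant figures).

ω = 2πf = 2.011e+06 rad/s
X_L = ωL = 764 Ω
X_C = 1/(ωC) = 332 Ω
Net reactance X = X_L − X_C = 432 Ω
Z = 172 + j432 Ω
|Z| = √(172² + 432²) = 465 Ω
∠Z = arctan(432/172) = 68.3°

68.3°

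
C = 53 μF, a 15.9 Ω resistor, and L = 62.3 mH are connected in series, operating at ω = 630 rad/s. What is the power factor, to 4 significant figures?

0.8632

X_L = ωL = 39.25 Ω
X_C = 1/(ωC) = 29.95 Ω
Net reactance X = X_L − X_C = 9.300 Ω
Z = 15.90 + j9.300 Ω
|Z| = √(15.90² + 9.300²) = 18.42 Ω
∠Z = arctan(9.300/15.90) = 30.32°
cos φ = cos(30.32°) = 0.8632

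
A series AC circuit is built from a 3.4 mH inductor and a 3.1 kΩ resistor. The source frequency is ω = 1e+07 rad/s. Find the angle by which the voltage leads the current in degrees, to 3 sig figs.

84.8°

X_L = ωL = 34000 Ω
Z = 3100 + j34000 Ω
|Z| = √(3100² + 34000²) = 34100 Ω
∠Z = arctan(34000/3100) = 84.8°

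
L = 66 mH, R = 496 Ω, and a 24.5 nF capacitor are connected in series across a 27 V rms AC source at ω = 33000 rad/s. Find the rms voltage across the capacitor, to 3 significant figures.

X_L = ωL = 2180 Ω
X_C = 1/(ωC) = 1240 Ω
Net reactance X = X_L − X_C = 941 Ω
Z = 496 + j941 Ω
|Z| = √(496² + 941²) = 1060 Ω
I = V/|Z| = 25.4 mA
V_C = I·|Z_C| = 0.0254 × 1240 = 31.4 V

31.4 V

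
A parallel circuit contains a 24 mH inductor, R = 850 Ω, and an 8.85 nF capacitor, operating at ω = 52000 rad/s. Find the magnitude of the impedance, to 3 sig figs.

X_L = ωL = 1250 Ω
X_C = 1/(ωC) = 2170 Ω
Parallel: admittances add. Y = 1/R + 1/(jωL) + jωC
Y = (0.00118 − j0.000341) S
|Y| = 0.00122 S → |Z| = 1/|Y| = 816 Ω, ∠Z = −∠Y = 16.2°

816 Ω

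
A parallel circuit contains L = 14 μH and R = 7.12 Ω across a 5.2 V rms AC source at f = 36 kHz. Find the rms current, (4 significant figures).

1.797 A

ω = 2πf = 226200 rad/s
X_L = ωL = 3.167 Ω
Parallel: admittances add. Y = 1/R + 1/(jωL)
Y = (0.1404 − j0.3158) S
|Y| = 0.3456 S → |Z| = 1/|Y| = 2.893 Ω, ∠Z = −∠Y = 66.02°
I = V/|Z| = 5.2/2.893 = 1.797 A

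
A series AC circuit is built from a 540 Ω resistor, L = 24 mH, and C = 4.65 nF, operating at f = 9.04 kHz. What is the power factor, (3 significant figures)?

0.218

ω = 2πf = 56800 rad/s
X_L = ωL = 1360 Ω
X_C = 1/(ωC) = 3790 Ω
Net reactance X = X_L − X_C = -2420 Ω
Z = 540 − j2420 Ω
|Z| = √(540² + 2420²) = 2480 Ω
∠Z = arctan(-2420/540) = -77.4°
cos φ = cos(-77.4°) = 0.218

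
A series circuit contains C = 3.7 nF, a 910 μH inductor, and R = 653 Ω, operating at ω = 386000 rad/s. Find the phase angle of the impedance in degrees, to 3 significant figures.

X_L = ωL = 351 Ω
X_C = 1/(ωC) = 700 Ω
Net reactance X = X_L − X_C = -349 Ω
Z = 653 − j349 Ω
|Z| = √(653² + 349²) = 740 Ω
∠Z = arctan(-349/653) = -28.1°

-28.1°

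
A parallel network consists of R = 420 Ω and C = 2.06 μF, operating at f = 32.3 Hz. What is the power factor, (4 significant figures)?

ω = 2πf = 202.9 rad/s
X_C = 1/(ωC) = 2392 Ω
Parallel: admittances add. Y = 1/R + jωC
Y = (0.002381 + j0.0004181) S
|Y| = 0.002417 S → |Z| = 1/|Y| = 413.7 Ω, ∠Z = −∠Y = -9.959°
cos φ = cos(-9.959°) = 0.9849

0.9849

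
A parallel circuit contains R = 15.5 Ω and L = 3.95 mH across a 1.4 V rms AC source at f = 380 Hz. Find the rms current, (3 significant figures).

174 mA

ω = 2πf = 2388 rad/s
X_L = ωL = 9.43 Ω
Parallel: admittances add. Y = 1/R + 1/(jωL)
Y = (0.0645 − j0.106) S
|Y| = 0.124 S → |Z| = 1/|Y| = 8.06 Ω, ∠Z = −∠Y = 58.7°
I = V/|Z| = 1.4/8.06 = 174 mA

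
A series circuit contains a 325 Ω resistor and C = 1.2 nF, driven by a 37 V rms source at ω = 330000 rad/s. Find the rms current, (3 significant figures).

X_C = 1/(ωC) = 2530 Ω
Z = 325 − j2530 Ω
|Z| = √(325² + 2530²) = 2550 Ω
I = V/|Z| = 37/2550 = 14.5 mA

14.5 mA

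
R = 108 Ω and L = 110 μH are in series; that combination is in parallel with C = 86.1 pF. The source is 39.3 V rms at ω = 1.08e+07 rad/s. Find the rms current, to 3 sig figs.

X_L = ωL = 1190 Ω
X_C = 1/(ωC) = 1080 Ω
Branch 1 (R+jX_L): Z₁ = 108 + j1190 Ω, |Z₁| = 1190 Ω
Branch 2 (−jX_C): Z₂ = −j1080 Ω
Parallel: Z = Z₁Z₂/(Z₁+Z₂), |Z| = 8220 Ω, ∠Z = -51.4°
I = V/|Z| = 39.3/8220 = 4.78 mA

4.78 mA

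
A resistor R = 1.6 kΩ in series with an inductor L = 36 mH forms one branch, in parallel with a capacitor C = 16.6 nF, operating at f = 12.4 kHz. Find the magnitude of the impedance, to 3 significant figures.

965 Ω

ω = 2πf = 77910 rad/s
X_L = ωL = 2800 Ω
X_C = 1/(ωC) = 773 Ω
Branch 1 (R+jX_L): Z₁ = 1600 + j2800 Ω, |Z₁| = 3230 Ω
Branch 2 (−jX_C): Z₂ = −j773 Ω
Parallel: Z = Z₁Z₂/(Z₁+Z₂), |Z| = 965 Ω, ∠Z = -81.5°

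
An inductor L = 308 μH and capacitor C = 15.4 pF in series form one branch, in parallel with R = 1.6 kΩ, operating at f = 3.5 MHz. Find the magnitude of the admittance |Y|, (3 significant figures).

678 μS

ω = 2πf = 2.199e+07 rad/s
X_L = ωL = 6770 Ω
X_C = 1/(ωC) = 2950 Ω
Branch 1: Z₁ = R = 1600 Ω
Branch 2 (series LC): Z₂ = j(X_L − X_C) = j3820 Ω
Parallel: Z = Z₁Z₂/(Z₁+Z₂), |Z| = 1480 Ω, ∠Z = 22.7°
|Y| = 1/|Z| = 678 μS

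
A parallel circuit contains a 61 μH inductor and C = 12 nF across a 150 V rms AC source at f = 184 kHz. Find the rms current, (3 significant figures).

46.0 mA

ω = 2πf = 1.156e+06 rad/s
X_L = ωL = 70.5 Ω
X_C = 1/(ωC) = 72.1 Ω
Parallel: admittances add. Y = 1/(jωL) + jωC
Y = (0 − j0.000307) S
|Y| = 0.000307 S → |Z| = 1/|Y| = 3260 Ω, ∠Z = −∠Y = 90.0°
I = V/|Z| = 150/3260 = 46.0 mA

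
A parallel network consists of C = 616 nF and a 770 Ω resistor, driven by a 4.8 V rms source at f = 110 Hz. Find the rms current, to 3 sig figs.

ω = 2πf = 691.2 rad/s
X_C = 1/(ωC) = 2350 Ω
Parallel: admittances add. Y = 1/R + jωC
Y = (0.00130 + j0.000426) S
|Y| = 0.00137 S → |Z| = 1/|Y| = 732 Ω, ∠Z = −∠Y = -18.2°
I = V/|Z| = 4.8/732 = 6.56 mA

6.56 mA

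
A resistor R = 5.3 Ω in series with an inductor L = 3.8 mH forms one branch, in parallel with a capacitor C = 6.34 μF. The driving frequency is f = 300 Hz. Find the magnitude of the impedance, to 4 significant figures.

ω = 2πf = 1885 rad/s
X_L = ωL = 7.163 Ω
X_C = 1/(ωC) = 83.68 Ω
Branch 1 (R+jX_L): Z₁ = 5.300 + j7.163 Ω, |Z₁| = 8.910 Ω
Branch 2 (−jX_C): Z₂ = −j83.68 Ω
Parallel: Z = Z₁Z₂/(Z₁+Z₂), |Z| = 9.721 Ω, ∠Z = 49.54°

9.721 Ω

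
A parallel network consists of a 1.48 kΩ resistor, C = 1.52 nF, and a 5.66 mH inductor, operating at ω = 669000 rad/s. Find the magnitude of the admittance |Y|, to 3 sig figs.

1.01 mS

X_L = ωL = 3790 Ω
X_C = 1/(ωC) = 983 Ω
Parallel: admittances add. Y = 1/R + 1/(jωL) + jωC
Y = (0.000676 + j0.000753) S
|Y| = 0.00101 S → |Z| = 1/|Y| = 989 Ω, ∠Z = −∠Y = -48.1°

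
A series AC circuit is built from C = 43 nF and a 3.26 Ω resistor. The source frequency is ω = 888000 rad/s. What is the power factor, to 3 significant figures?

X_C = 1/(ωC) = 26.2 Ω
Z = 3.26 − j26.2 Ω
|Z| = √(3.26² + 26.2²) = 26.4 Ω
∠Z = arctan(-26.2/3.26) = -82.9°
cos φ = cos(-82.9°) = 0.124

0.124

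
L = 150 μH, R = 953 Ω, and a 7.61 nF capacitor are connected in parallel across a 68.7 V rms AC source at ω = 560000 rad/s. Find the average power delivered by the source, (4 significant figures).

4.952 W

X_L = ωL = 84.00 Ω
X_C = 1/(ωC) = 234.7 Ω
Parallel: admittances add. Y = 1/R + 1/(jωL) + jωC
Y = (0.001049 − j0.007643) S
|Y| = 0.007715 S → |Z| = 1/|Y| = 129.6 Ω, ∠Z = −∠Y = 82.18°
I = V/|Z| = 530.0 mA
P = VI cos φ = 68.7 × 0.5300 × cos(82.18°) = 4.952 W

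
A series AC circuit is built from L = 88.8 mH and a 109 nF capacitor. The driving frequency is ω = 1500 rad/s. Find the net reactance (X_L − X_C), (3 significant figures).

X_L = ωL = 133 Ω
X_C = 1/(ωC) = 6120 Ω
X = 133 − 6120 = -5980 Ω

-5980 Ω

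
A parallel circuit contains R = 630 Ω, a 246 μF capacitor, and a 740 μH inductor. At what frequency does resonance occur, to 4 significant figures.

ω₀ = 1/√(LC) = 1/√(0.00074 × 0.000246) = 2344 rad/s
f₀ = ω₀/(2π) = 373.0 Hz

373.0 Hz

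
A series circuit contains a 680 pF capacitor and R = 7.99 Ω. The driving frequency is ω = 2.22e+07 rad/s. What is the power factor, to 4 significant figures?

0.1197

X_C = 1/(ωC) = 66.24 Ω
Z = 7.990 − j66.24 Ω
|Z| = √(7.990² + 66.24²) = 66.72 Ω
∠Z = arctan(-66.24/7.990) = -83.12°
cos φ = cos(-83.12°) = 0.1197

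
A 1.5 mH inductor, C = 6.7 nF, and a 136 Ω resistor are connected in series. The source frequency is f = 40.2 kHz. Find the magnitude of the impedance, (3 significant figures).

252 Ω

ω = 2πf = 252600 rad/s
X_L = ωL = 379 Ω
X_C = 1/(ωC) = 591 Ω
Net reactance X = X_L − X_C = -212 Ω
Z = 136 − j212 Ω
|Z| = √(136² + 212²) = 252 Ω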